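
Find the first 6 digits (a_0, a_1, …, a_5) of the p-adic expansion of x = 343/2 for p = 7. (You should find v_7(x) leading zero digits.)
(a_0, …, a_5) = (0, 0, 0, 4, 3, 3)

v_7(343/2) = 3, so a_0 = ... = a_2 = 0. Factor out: x = 7^3 · u with u = 1/2 a unit in ℤ_7. Expand u iteratively via a_{v+i} = u_i mod 7, u_{i+1} = (u_i − a_{v+i})/7:
  u_0 = 1/2;  a_3 = 4;  u_1 = (u_0 − 4)/7 = -1/2
  u_1 = -1/2;  a_4 = 3;  u_2 = (u_1 − 3)/7 = -1/2
  u_2 = -1/2;  a_5 = 3;  u_3 = (u_2 − 3)/7 = -1/2
Digits: (0, 0, 0, 4, 3, 3).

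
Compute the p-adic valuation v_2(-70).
v_2(-70) = 1

v_2(n) is the largest exponent k such that 2^k divides n. Factor out: -70 = -2^1 · 35. (Sign doesn't affect v_p.) So v_2(-70) = 1.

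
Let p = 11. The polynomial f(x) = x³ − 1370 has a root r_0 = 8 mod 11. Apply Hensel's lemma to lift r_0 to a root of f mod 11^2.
r_1 = 107 (mod 121)

Hensel: r_{i+1} = r_i − f(r_i)/f′(r_i) mod 11^{i+2}, where f′(x) = 3x². Iterate:
  r_0 = 8 (mod 11)
  r_1 = 107 (mod 121)
Final: r = 107 with f(r) ≡ 0 mod 11^2.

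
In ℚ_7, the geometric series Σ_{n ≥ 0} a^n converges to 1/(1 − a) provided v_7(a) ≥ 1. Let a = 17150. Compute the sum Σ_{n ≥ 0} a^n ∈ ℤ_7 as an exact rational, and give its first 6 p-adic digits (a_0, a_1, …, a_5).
Σ a^n = 1/(1 − a) = -1/17149;  first 6 digits = (1, 0, 0, 1, 0, 1)

v_7(a) = 3 ≥ 1, so the series converges in ℤ_7 to 1/(1 − a) = 1/(1 − 17150) = -1/17149. Expand this rational in ℤ_7: compute digits iteratively via d_i = x_i mod 7, x_{i+1} = (x_i − d_i)/7. The first 6 digits are (1, 0, 0, 1, 0, 1).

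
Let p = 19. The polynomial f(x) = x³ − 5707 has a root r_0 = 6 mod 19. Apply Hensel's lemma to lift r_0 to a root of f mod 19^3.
r_2 = 2761 (mod 6859)

Hensel: r_{i+1} = r_i − f(r_i)/f′(r_i) mod 19^{i+2}, where f′(x) = 3x². Iterate:
  r_0 = 6 (mod 19)
  r_1 = 234 (mod 361)
  r_2 = 2761 (mod 6859)
Final: r = 2761 with f(r) ≡ 0 mod 19^3.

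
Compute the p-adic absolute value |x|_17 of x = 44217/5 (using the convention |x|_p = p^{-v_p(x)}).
|44217/5|_17 = 1/4913

Step 1 — compute v_17(x) by factoring powers of 17 out of the numerator and denominator: v_17(44217/5) = 3. Step 2 — apply |x|_p = p^{-v_p(x)} = 17^{-3} = 1/4913.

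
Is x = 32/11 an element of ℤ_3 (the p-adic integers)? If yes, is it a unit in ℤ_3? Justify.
x ∈ ℤ_3^× (unit); v_3(x) = 0

ℤ_3 = {x ∈ ℚ_3 : v_3(x) ≥ 0} and ℤ_3^× = {x ∈ ℤ_3 : v_3(x) = 0}. Here v_3(32/11) = v_3(num) − v_3(den) = 0; compare against these criteria.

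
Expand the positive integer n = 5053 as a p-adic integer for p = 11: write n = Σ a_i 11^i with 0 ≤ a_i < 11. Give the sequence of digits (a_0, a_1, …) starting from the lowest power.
(a_0, a_1, …) = (4, 8, 8, 3)

Repeated division by 11 gives the digits low-to-high: 5053 = 4 + 8·11^1 + 8·11^2 + 3·11^3. Digit sequence: (4, 8, 8, 3).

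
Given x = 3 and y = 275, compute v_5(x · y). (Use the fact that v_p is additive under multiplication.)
v_5(825) = 2

v_p(x) = 0 (factor: 3 = 5^0 · 3); v_p(y) = 2 (factor: 275 = 5^2 · 11). Additivity: v_p(xy) = v_p(x) + v_p(y) = 0 + 2 = 2. (Direct check: xy = 825 = 5^2 · (33).)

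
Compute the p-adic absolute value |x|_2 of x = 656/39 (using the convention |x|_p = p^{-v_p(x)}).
|656/39|_2 = 1/16

Step 1 — compute v_2(x) by factoring powers of 2 out of the numerator and denominator: v_2(656/39) = 4. Step 2 — apply |x|_p = p^{-v_p(x)} = 2^{-4} = 1/16.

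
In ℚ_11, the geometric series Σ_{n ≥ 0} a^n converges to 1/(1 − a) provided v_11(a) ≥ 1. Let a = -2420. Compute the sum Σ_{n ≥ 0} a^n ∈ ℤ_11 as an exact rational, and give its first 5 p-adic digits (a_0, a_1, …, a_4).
Σ a^n = 1/(1 − a) = 1/2421;  first 5 digits = (1, 0, 2, 9, 3)

v_11(a) = 2 ≥ 1, so the series converges in ℤ_11 to 1/(1 − a) = 1/(1 − (-2420)) = 1/2421. Expand this rational in ℤ_11: compute digits iteratively via d_i = x_i mod 11, x_{i+1} = (x_i − d_i)/11. The first 5 digits are (1, 0, 2, 9, 3).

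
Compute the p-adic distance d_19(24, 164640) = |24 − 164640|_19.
d_19(24, 164640) = 1/6859

Step 1 — x − y = 24 − 164640 = -164616. Step 2 — v_19(-164616) = 3 (factor: -164616 = −(19^3 · 24); the sign does not affect v_p). Step 3 — |x − y|_19 = 19^{-3} = 1/6859.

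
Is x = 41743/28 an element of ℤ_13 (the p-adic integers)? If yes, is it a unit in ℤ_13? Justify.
x ∈ ℤ_13 but not a unit; v_13(x) = 3 > 0

ℤ_13 = {x ∈ ℚ_13 : v_13(x) ≥ 0} and ℤ_13^× = {x ∈ ℤ_13 : v_13(x) = 0}. Here v_13(41743/28) = v_13(num) − v_13(den) = 3; compare against these criteria.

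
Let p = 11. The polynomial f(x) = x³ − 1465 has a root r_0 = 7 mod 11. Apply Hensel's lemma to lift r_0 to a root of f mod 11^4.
r_3 = 10512 (mod 14641)

Hensel: r_{i+1} = r_i − f(r_i)/f′(r_i) mod 11^{i+2}, where f′(x) = 3x². Iterate:
  r_0 = 7 (mod 11)
  r_1 = 106 (mod 121)
  r_2 = 1195 (mod 1331)
  r_3 = 10512 (mod 14641)
Final: r = 10512 with f(r) ≡ 0 mod 11^4.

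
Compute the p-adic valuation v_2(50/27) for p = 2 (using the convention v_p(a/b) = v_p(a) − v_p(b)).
v_2(50/27) = 1

Factor powers of 2 from the numerator and denominator of the reduced fraction: 50 = 2^1 · 25 and 27 = 2^0 · 27. Apply v_p(a/b) = v_p(a) − v_p(b): v_2(50/27) = 1 − 0 = 1.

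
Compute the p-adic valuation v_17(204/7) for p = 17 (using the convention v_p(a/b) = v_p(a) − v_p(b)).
v_17(204/7) = 1

Factor powers of 17 from the numerator and denominator of the reduced fraction: 204 = 17^1 · 12 and 7 = 17^0 · 7. Apply v_p(a/b) = v_p(a) − v_p(b): v_17(204/7) = 1 − 0 = 1.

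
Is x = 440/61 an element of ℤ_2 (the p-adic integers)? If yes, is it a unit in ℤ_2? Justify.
x ∈ ℤ_2 but not a unit; v_2(x) = 3 > 0

ℤ_2 = {x ∈ ℚ_2 : v_2(x) ≥ 0} and ℤ_2^× = {x ∈ ℤ_2 : v_2(x) = 0}. Here v_2(440/61) = v_2(num) − v_2(den) = 3; compare against these criteria.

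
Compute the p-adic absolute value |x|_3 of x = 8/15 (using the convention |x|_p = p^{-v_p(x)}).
|8/15|_3 = 3

Step 1 — compute v_3(x) by factoring powers of 3 out of the numerator and denominator: v_3(8/15) = -1. Step 2 — apply |x|_p = p^{-v_p(x)} = 3^{1} = 3.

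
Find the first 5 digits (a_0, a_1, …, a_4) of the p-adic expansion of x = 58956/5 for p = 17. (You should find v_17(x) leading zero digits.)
(a_0, …, a_4) = (0, 0, 0, 16, 6)

v_17(58956/5) = 3, so a_0 = ... = a_2 = 0. Factor out: x = 17^3 · u with u = 12/5 a unit in ℤ_17. Expand u iteratively via a_{v+i} = u_i mod 17, u_{i+1} = (u_i − a_{v+i})/17:
  u_0 = 12/5;  a_3 = 16;  u_1 = (u_0 − 16)/17 = -4/5
  u_1 = -4/5;  a_4 = 6;  u_2 = (u_1 − 6)/17 = -2/5
Digits: (0, 0, 0, 16, 6).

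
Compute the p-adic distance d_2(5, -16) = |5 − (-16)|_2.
d_2(5, -16) = 1

Step 1 — x − y = 5 − (-16) = 21. Step 2 — v_2(21) = 0 (factor: 21 = (2^0 · 21); the sign does not affect v_p). Step 3 — |x − y|_2 = 2^{0} = 1.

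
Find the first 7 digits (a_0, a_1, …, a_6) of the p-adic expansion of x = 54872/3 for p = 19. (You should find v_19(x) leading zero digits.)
(a_0, …, a_6) = (0, 0, 0, 9, 6, 6, 6)

v_19(54872/3) = 3, so a_0 = ... = a_2 = 0. Factor out: x = 19^3 · u with u = 8/3 a unit in ℤ_19. Expand u iteratively via a_{v+i} = u_i mod 19, u_{i+1} = (u_i − a_{v+i})/19:
  u_0 = 8/3;  a_3 = 9;  u_1 = (u_0 − 9)/19 = -1/3
  u_1 = -1/3;  a_4 = 6;  u_2 = (u_1 − 6)/19 = -1/3
  u_2 = -1/3;  a_5 = 6;  u_3 = (u_2 − 6)/19 = -1/3
  u_3 = -1/3;  a_6 = 6;  u_4 = (u_3 − 6)/19 = -1/3
Digits: (0, 0, 0, 9, 6, 6, 6).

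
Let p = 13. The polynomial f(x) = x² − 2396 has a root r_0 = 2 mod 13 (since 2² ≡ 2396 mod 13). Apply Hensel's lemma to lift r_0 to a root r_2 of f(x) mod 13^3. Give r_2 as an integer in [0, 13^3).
r_2 = 1276 (mod 2197)

Hensel's recurrence: r_{i+1} = r_i − f(r_i)·(f′(r_i))^{-1} mod 13^{i+2}, with f′(x) = 2x. Iterate:
  r_0 = 2 (mod 13)
  r_1 = 93 (mod 169)
  r_2 = 1276 (mod 2197)
Final: r_2 = 1276, and one checks f(r_2) ≡ 0 mod 13^3.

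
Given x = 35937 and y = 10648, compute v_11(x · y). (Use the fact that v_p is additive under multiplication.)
v_11(382657176) = 6

v_p(x) = 3 (factor: 35937 = 11^3 · 27); v_p(y) = 3 (factor: 10648 = 11^3 · 8). Additivity: v_p(xy) = v_p(x) + v_p(y) = 3 + 3 = 6. (Direct check: xy = 382657176 = 11^6 · (216).)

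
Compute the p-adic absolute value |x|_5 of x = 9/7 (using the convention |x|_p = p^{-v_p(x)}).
|9/7|_5 = 1

Step 1 — compute v_5(x) by factoring powers of 5 out of the numerator and denominator: v_5(9/7) = 0. Step 2 — apply |x|_p = p^{-v_p(x)} = 5^{0} = 1.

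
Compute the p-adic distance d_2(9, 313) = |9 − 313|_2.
d_2(9, 313) = 1/16

Step 1 — x − y = 9 − 313 = -304. Step 2 — v_2(-304) = 4 (factor: -304 = −(2^4 · 19); the sign does not affect v_p). Step 3 — |x − y|_2 = 2^{-4} = 1/16.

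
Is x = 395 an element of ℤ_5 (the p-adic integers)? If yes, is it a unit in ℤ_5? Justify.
x ∈ ℤ_5 but not a unit; v_5(x) = 1 > 0

ℤ_5 = {x ∈ ℚ_5 : v_5(x) ≥ 0} and ℤ_5^× = {x ∈ ℤ_5 : v_5(x) = 0}. Here v_5(395) = v_5(num) − v_5(den) = 1; compare against these criteria.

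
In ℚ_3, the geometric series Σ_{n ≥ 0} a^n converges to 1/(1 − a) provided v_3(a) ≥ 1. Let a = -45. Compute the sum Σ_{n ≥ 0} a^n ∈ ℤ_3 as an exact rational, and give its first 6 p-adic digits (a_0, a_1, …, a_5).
Σ a^n = 1/(1 − a) = 1/46;  first 6 digits = (1, 0, 1, 1, 0, 2)

v_3(a) = 2 ≥ 1, so the series converges in ℤ_3 to 1/(1 − a) = 1/(1 − (-45)) = 1/46. Expand this rational in ℤ_3: compute digits iteratively via d_i = x_i mod 3, x_{i+1} = (x_i − d_i)/3. The first 6 digits are (1, 0, 1, 1, 0, 2).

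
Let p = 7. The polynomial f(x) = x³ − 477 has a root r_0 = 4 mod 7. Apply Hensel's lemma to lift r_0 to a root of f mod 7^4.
r_3 = 424 (mod 2401)

Hensel: r_{i+1} = r_i − f(r_i)/f′(r_i) mod 7^{i+2}, where f′(x) = 3x². Iterate:
  r_0 = 4 (mod 7)
  r_1 = 32 (mod 49)
  r_2 = 81 (mod 343)
  r_3 = 424 (mod 2401)
Final: r = 424 with f(r) ≡ 0 mod 7^4.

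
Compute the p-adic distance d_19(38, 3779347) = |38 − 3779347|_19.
d_19(38, 3779347) = 1/130321

Step 1 — x − y = 38 − 3779347 = -3779309. Step 2 — v_19(-3779309) = 4 (factor: -3779309 = −(19^4 · 29); the sign does not affect v_p). Step 3 — |x − y|_19 = 19^{-4} = 1/130321.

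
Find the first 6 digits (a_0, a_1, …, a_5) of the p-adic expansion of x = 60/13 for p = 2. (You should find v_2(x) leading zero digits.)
(a_0, …, a_5) = (0, 0, 1, 1, 0, 1)

v_2(60/13) = 2, so a_0 = ... = a_1 = 0. Factor out: x = 2^2 · u with u = 15/13 a unit in ℤ_2. Expand u iteratively via a_{v+i} = u_i mod 2, u_{i+1} = (u_i − a_{v+i})/2:
  u_0 = 15/13;  a_2 = 1;  u_1 = (u_0 − 1)/2 = 1/13
  u_1 = 1/13;  a_3 = 1;  u_2 = (u_1 − 1)/2 = -6/13
  u_2 = -6/13;  a_4 = 0;  u_3 = (u_2 − 0)/2 = -3/13
  u_3 = -3/13;  a_5 = 1;  u_4 = (u_3 − 1)/2 = -8/13
Digits: (0, 0, 1, 1, 0, 1).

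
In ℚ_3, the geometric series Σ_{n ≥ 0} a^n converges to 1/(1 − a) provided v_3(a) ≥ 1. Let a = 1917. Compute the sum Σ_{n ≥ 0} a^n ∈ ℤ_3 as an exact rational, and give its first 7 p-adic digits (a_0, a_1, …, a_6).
Σ a^n = 1/(1 − a) = -1/1916;  first 7 digits = (1, 0, 0, 2, 2, 1, 0)

v_3(a) = 3 ≥ 1, so the series converges in ℤ_3 to 1/(1 − a) = 1/(1 − 1917) = -1/1916. Expand this rational in ℤ_3: compute digits iteratively via d_i = x_i mod 3, x_{i+1} = (x_i − d_i)/3. The first 7 digits are (1, 0, 0, 2, 2, 1, 0).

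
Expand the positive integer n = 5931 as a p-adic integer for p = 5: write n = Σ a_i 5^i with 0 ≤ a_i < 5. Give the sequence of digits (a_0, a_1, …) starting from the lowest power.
(a_0, a_1, …) = (1, 1, 2, 2, 4, 1)

Repeated division by 5 gives the digits low-to-high: 5931 = 1 + 1·5^1 + 2·5^2 + 2·5^3 + 4·5^4 + 1·5^5. Digit sequence: (1, 1, 2, 2, 4, 1).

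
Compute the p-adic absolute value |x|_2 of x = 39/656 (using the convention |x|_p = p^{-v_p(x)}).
|39/656|_2 = 16

Step 1 — compute v_2(x) by factoring powers of 2 out of the numerator and denominator: v_2(39/656) = -4. Step 2 — apply |x|_p = p^{-v_p(x)} = 2^{4} = 16.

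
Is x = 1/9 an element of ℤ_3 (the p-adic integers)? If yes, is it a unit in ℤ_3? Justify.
x ∉ ℤ_3 (v_3(x) = -2 < 0)

ℤ_3 = {x ∈ ℚ_3 : v_3(x) ≥ 0} and ℤ_3^× = {x ∈ ℤ_3 : v_3(x) = 0}. Here v_3(1/9) = v_3(num) − v_3(den) = -2; compare against these criteria.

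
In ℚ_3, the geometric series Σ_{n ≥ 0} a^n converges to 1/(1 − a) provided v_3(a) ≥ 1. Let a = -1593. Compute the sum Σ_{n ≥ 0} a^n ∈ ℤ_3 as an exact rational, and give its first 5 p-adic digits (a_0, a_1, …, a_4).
Σ a^n = 1/(1 − a) = 1/1594;  first 5 digits = (1, 0, 0, 1, 1)

v_3(a) = 3 ≥ 1, so the series converges in ℤ_3 to 1/(1 − a) = 1/(1 − (-1593)) = 1/1594. Expand this rational in ℤ_3: compute digits iteratively via d_i = x_i mod 3, x_{i+1} = (x_i − d_i)/3. The first 5 digits are (1, 0, 0, 1, 1).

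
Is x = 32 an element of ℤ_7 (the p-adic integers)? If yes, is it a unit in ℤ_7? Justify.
x ∈ ℤ_7^× (unit); v_7(x) = 0

ℤ_7 = {x ∈ ℚ_7 : v_7(x) ≥ 0} and ℤ_7^× = {x ∈ ℤ_7 : v_7(x) = 0}. Here v_7(32) = v_7(num) − v_7(den) = 0; compare against these criteria.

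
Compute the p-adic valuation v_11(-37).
v_11(-37) = 0

v_11(n) is the largest exponent k such that 11^k divides n. Factor out: -37 = -11^0 · 37. (Sign doesn't affect v_p.) So v_11(-37) = 0.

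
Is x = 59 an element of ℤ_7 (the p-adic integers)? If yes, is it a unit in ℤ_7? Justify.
x ∈ ℤ_7^× (unit); v_7(x) = 0

ℤ_7 = {x ∈ ℚ_7 : v_7(x) ≥ 0} and ℤ_7^× = {x ∈ ℤ_7 : v_7(x) = 0}. Here v_7(59) = v_7(num) − v_7(den) = 0; compare against these criteria.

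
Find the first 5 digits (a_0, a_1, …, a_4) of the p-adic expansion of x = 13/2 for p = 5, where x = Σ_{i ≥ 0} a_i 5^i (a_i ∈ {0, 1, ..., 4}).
(a_0, …, a_4) = (4, 3, 2, 2, 2)

v_5(13/2) = 0 (numerator and denominator both coprime to 5), so x ∈ ℤ_5^×. Compute digits iteratively via a_i = x_i mod 5, x_{i+1} = (x_i − a_i)/5, with x_0 = x:
  x_0 = 13/2;  a_0 = 4;  x_1 = (x_0 − 4)/5 = 1/2
  x_1 = 1/2;  a_1 = 3;  x_2 = (x_1 − 3)/5 = -1/2
  x_2 = -1/2;  a_2 = 2;  x_3 = (x_2 − 2)/5 = -1/2
  x_3 = -1/2;  a_3 = 2;  x_4 = (x_3 − 2)/5 = -1/2
  x_4 = -1/2;  a_4 = 2;  x_5 = (x_4 − 2)/5 = -1/2
Digits: (4, 3, 2, 2, 2).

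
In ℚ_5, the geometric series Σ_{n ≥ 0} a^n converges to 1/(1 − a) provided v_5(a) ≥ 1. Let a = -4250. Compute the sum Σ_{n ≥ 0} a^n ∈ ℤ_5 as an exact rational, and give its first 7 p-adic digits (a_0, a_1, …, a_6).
Σ a^n = 1/(1 − a) = 1/4251;  first 7 digits = (1, 0, 0, 1, 3, 3, 0)

v_5(a) = 3 ≥ 1, so the series converges in ℤ_5 to 1/(1 − a) = 1/(1 − (-4250)) = 1/4251. Expand this rational in ℤ_5: compute digits iteratively via d_i = x_i mod 5, x_{i+1} = (x_i − d_i)/5. The first 7 digits are (1, 0, 0, 1, 3, 3, 0).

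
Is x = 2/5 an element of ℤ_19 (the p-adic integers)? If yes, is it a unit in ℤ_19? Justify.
x ∈ ℤ_19^× (unit); v_19(x) = 0

ℤ_19 = {x ∈ ℚ_19 : v_19(x) ≥ 0} and ℤ_19^× = {x ∈ ℤ_19 : v_19(x) = 0}. Here v_19(2/5) = v_19(num) − v_19(den) = 0; compare against these criteria.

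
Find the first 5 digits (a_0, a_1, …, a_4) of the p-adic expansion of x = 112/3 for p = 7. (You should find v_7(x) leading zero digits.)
(a_0, …, a_4) = (0, 3, 5, 4, 4)

v_7(112/3) = 1, so a_0 = ... = a_0 = 0. Factor out: x = 7^1 · u with u = 16/3 a unit in ℤ_7. Expand u iteratively via a_{v+i} = u_i mod 7, u_{i+1} = (u_i − a_{v+i})/7:
  u_0 = 16/3;  a_1 = 3;  u_1 = (u_0 − 3)/7 = 1/3
  u_1 = 1/3;  a_2 = 5;  u_2 = (u_1 − 5)/7 = -2/3
  u_2 = -2/3;  a_3 = 4;  u_3 = (u_2 − 4)/7 = -2/3
  u_3 = -2/3;  a_4 = 4;  u_4 = (u_3 − 4)/7 = -2/3
Digits: (0, 3, 5, 4, 4).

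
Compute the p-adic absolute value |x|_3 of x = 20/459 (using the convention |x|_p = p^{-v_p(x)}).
|20/459|_3 = 27

Step 1 — compute v_3(x) by factoring powers of 3 out of the numerator and denominator: v_3(20/459) = -3. Step 2 — apply |x|_p = p^{-v_p(x)} = 3^{3} = 27.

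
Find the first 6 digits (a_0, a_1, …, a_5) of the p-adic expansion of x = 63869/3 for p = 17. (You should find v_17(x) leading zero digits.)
(a_0, …, a_5) = (0, 0, 0, 10, 11, 5)

v_17(63869/3) = 3, so a_0 = ... = a_2 = 0. Factor out: x = 17^3 · u with u = 13/3 a unit in ℤ_17. Expand u iteratively via a_{v+i} = u_i mod 17, u_{i+1} = (u_i − a_{v+i})/17:
  u_0 = 13/3;  a_3 = 10;  u_1 = (u_0 − 10)/17 = -1/3
  u_1 = -1/3;  a_4 = 11;  u_2 = (u_1 − 11)/17 = -2/3
  u_2 = -2/3;  a_5 = 5;  u_3 = (u_2 − 5)/17 = -1/3
Digits: (0, 0, 0, 10, 11, 5).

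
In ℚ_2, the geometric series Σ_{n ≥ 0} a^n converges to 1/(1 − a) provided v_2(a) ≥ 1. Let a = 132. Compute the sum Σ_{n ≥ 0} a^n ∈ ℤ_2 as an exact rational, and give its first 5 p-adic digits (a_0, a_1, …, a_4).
Σ a^n = 1/(1 − a) = -1/131;  first 5 digits = (1, 0, 1, 0, 1)

v_2(a) = 2 ≥ 1, so the series converges in ℤ_2 to 1/(1 − a) = 1/(1 − 132) = -1/131. Expand this rational in ℤ_2: compute digits iteratively via d_i = x_i mod 2, x_{i+1} = (x_i − d_i)/2. The first 5 digits are (1, 0, 1, 0, 1).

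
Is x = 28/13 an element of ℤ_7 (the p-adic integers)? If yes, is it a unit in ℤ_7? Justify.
x ∈ ℤ_7 but not a unit; v_7(x) = 1 > 0

ℤ_7 = {x ∈ ℚ_7 : v_7(x) ≥ 0} and ℤ_7^× = {x ∈ ℤ_7 : v_7(x) = 0}. Here v_7(28/13) = v_7(num) − v_7(den) = 1; compare against these criteria.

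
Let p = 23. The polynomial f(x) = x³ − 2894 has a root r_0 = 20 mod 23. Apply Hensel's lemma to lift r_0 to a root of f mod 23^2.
r_1 = 66 (mod 529)

Hensel: r_{i+1} = r_i − f(r_i)/f′(r_i) mod 23^{i+2}, where f′(x) = 3x². Iterate:
  r_0 = 20 (mod 23)
  r_1 = 66 (mod 529)
Final: r = 66 with f(r) ≡ 0 mod 23^2.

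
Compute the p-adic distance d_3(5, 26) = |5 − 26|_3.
d_3(5, 26) = 1/3

Step 1 — x − y = 5 − 26 = -21. Step 2 — v_3(-21) = 1 (factor: -21 = −(3^1 · 7); the sign does not affect v_p). Step 3 — |x − y|_3 = 3^{-1} = 1/3.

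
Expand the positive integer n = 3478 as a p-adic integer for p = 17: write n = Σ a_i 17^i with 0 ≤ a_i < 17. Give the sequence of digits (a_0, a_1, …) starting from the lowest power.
(a_0, a_1, …) = (10, 0, 12)

Repeated division by 17 gives the digits low-to-high: 3478 = 10 + 12·17^2. Digit sequence: (10, 0, 12).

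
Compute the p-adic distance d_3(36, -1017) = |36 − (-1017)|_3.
d_3(36, -1017) = 1/81

Step 1 — x − y = 36 − (-1017) = 1053. Step 2 — v_3(1053) = 4 (factor: 1053 = (3^4 · 13); the sign does not affect v_p). Step 3 — |x − y|_3 = 3^{-4} = 1/81.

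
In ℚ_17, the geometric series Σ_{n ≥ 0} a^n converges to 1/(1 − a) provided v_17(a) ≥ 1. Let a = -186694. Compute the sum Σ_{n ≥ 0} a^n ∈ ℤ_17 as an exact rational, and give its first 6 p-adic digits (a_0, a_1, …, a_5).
Σ a^n = 1/(1 − a) = 1/186695;  first 6 digits = (1, 0, 0, 13, 14, 16)

v_17(a) = 3 ≥ 1, so the series converges in ℤ_17 to 1/(1 − a) = 1/(1 − (-186694)) = 1/186695. Expand this rational in ℤ_17: compute digits iteratively via d_i = x_i mod 17, x_{i+1} = (x_i − d_i)/17. The first 6 digits are (1, 0, 0, 13, 14, 16).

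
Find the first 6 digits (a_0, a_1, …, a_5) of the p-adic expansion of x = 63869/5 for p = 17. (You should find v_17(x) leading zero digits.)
(a_0, …, a_5) = (0, 0, 0, 6, 10, 13)

v_17(63869/5) = 3, so a_0 = ... = a_2 = 0. Factor out: x = 17^3 · u with u = 13/5 a unit in ℤ_17. Expand u iteratively via a_{v+i} = u_i mod 17, u_{i+1} = (u_i − a_{v+i})/17:
  u_0 = 13/5;  a_3 = 6;  u_1 = (u_0 − 6)/17 = -1/5
  u_1 = -1/5;  a_4 = 10;  u_2 = (u_1 − 10)/17 = -3/5
  u_2 = -3/5;  a_5 = 13;  u_3 = (u_2 − 13)/17 = -4/5
Digits: (0, 0, 0, 6, 10, 13).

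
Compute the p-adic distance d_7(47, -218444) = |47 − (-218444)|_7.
d_7(47, -218444) = 1/16807

Step 1 — x − y = 47 − (-218444) = 218491. Step 2 — v_7(218491) = 5 (factor: 218491 = (7^5 · 13); the sign does not affect v_p). Step 3 — |x − y|_7 = 7^{-5} = 1/16807.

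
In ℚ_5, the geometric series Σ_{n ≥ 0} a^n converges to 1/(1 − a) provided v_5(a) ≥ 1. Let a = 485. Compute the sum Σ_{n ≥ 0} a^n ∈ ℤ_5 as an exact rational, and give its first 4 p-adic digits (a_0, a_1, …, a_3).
Σ a^n = 1/(1 − a) = -1/484;  first 4 digits = (1, 2, 3, 3)

v_5(a) = 1 ≥ 1, so the series converges in ℤ_5 to 1/(1 − a) = 1/(1 − 485) = -1/484. Expand this rational in ℤ_5: compute digits iteratively via d_i = x_i mod 5, x_{i+1} = (x_i − d_i)/5. The first 4 digits are (1, 2, 3, 3).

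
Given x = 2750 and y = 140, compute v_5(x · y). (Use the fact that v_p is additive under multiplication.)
v_5(385000) = 4

v_p(x) = 3 (factor: 2750 = 5^3 · 22); v_p(y) = 1 (factor: 140 = 5^1 · 28). Additivity: v_p(xy) = v_p(x) + v_p(y) = 3 + 1 = 4. (Direct check: xy = 385000 = 5^4 · (616).)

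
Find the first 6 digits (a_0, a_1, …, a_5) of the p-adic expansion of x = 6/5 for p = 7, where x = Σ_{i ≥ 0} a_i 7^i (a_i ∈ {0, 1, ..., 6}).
(a_0, …, a_5) = (4, 1, 4, 5, 2, 1)

v_7(6/5) = 0 (numerator and denominator both coprime to 7), so x ∈ ℤ_7^×. Compute digits iteratively via a_i = x_i mod 7, x_{i+1} = (x_i − a_i)/7, with x_0 = x:
  x_0 = 6/5;  a_0 = 4;  x_1 = (x_0 − 4)/7 = -2/5
  x_1 = -2/5;  a_1 = 1;  x_2 = (x_1 − 1)/7 = -1/5
  x_2 = -1/5;  a_2 = 4;  x_3 = (x_2 − 4)/7 = -3/5
  x_3 = -3/5;  a_3 = 5;  x_4 = (x_3 − 5)/7 = -4/5
  x_4 = -4/5;  a_4 = 2;  x_5 = (x_4 − 2)/7 = -2/5
  x_5 = -2/5;  a_5 = 1;  x_6 = (x_5 − 1)/7 = -1/5
Digits: (4, 1, 4, 5, 2, 1).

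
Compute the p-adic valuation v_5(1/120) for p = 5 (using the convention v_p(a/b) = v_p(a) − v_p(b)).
v_5(1/120) = -1

Factor powers of 5 from the numerator and denominator of the reduced fraction: 1 = 5^0 · 1 and 120 = 5^1 · 24. Apply v_p(a/b) = v_p(a) − v_p(b): v_5(1/120) = 0 − 1 = -1.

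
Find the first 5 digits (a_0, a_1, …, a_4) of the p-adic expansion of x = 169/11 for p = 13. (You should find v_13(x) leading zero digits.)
(a_0, …, a_4) = (0, 0, 6, 9, 4)

v_13(169/11) = 2, so a_0 = ... = a_1 = 0. Factor out: x = 13^2 · u with u = 1/11 a unit in ℤ_13. Expand u iteratively via a_{v+i} = u_i mod 13, u_{i+1} = (u_i − a_{v+i})/13:
  u_0 = 1/11;  a_2 = 6;  u_1 = (u_0 − 6)/13 = -5/11
  u_1 = -5/11;  a_3 = 9;  u_2 = (u_1 − 9)/13 = -8/11
  u_2 = -8/11;  a_4 = 4;  u_3 = (u_2 − 4)/13 = -4/11
Digits: (0, 0, 6, 9, 4).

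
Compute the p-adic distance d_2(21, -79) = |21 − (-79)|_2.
d_2(21, -79) = 1/4

Step 1 — x − y = 21 − (-79) = 100. Step 2 — v_2(100) = 2 (factor: 100 = (2^2 · 25); the sign does not affect v_p). Step 3 — |x − y|_2 = 2^{-2} = 1/4.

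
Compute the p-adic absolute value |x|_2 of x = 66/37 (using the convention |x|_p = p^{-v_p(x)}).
|66/37|_2 = 1/2

Step 1 — compute v_2(x) by factoring powers of 2 out of the numerator and denominator: v_2(66/37) = 1. Step 2 — apply |x|_p = p^{-v_p(x)} = 2^{-1} = 1/2.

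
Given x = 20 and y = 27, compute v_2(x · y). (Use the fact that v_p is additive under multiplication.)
v_2(540) = 2

v_p(x) = 2 (factor: 20 = 2^2 · 5); v_p(y) = 0 (factor: 27 = 2^0 · 27). Additivity: v_p(xy) = v_p(x) + v_p(y) = 2 + 0 = 2. (Direct check: xy = 540 = 2^2 · (135).)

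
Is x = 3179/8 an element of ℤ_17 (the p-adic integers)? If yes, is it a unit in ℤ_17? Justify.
x ∈ ℤ_17 but not a unit; v_17(x) = 2 > 0

ℤ_17 = {x ∈ ℚ_17 : v_17(x) ≥ 0} and ℤ_17^× = {x ∈ ℤ_17 : v_17(x) = 0}. Here v_17(3179/8) = v_17(num) − v_17(den) = 2; compare against these criteria.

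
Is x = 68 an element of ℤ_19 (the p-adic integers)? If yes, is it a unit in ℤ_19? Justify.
x ∈ ℤ_19^× (unit); v_19(x) = 0

ℤ_19 = {x ∈ ℚ_19 : v_19(x) ≥ 0} and ℤ_19^× = {x ∈ ℤ_19 : v_19(x) = 0}. Here v_19(68) = v_19(num) − v_19(den) = 0; compare against these criteria.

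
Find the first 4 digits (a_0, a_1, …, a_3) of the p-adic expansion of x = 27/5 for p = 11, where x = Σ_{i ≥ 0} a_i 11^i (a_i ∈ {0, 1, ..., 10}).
(a_0, …, a_3) = (1, 7, 6, 6)

v_11(27/5) = 0 (numerator and denominator both coprime to 11), so x ∈ ℤ_11^×. Compute digits iteratively via a_i = x_i mod 11, x_{i+1} = (x_i − a_i)/11, with x_0 = x:
  x_0 = 27/5;  a_0 = 1;  x_1 = (x_0 − 1)/11 = 2/5
  x_1 = 2/5;  a_1 = 7;  x_2 = (x_1 − 7)/11 = -3/5
  x_2 = -3/5;  a_2 = 6;  x_3 = (x_2 − 6)/11 = -3/5
  x_3 = -3/5;  a_3 = 6;  x_4 = (x_3 − 6)/11 = -3/5
Digits: (1, 7, 6, 6).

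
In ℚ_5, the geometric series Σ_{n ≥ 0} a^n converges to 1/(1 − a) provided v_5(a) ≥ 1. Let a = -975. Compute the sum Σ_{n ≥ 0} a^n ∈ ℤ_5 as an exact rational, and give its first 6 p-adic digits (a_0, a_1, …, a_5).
Σ a^n = 1/(1 − a) = 1/976;  first 6 digits = (1, 0, 1, 2, 4, 3)

v_5(a) = 2 ≥ 1, so the series converges in ℤ_5 to 1/(1 − a) = 1/(1 − (-975)) = 1/976. Expand this rational in ℤ_5: compute digits iteratively via d_i = x_i mod 5, x_{i+1} = (x_i − d_i)/5. The first 6 digits are (1, 0, 1, 2, 4, 3).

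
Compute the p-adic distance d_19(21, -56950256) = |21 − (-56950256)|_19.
d_19(21, -56950256) = 1/2476099

Step 1 — x − y = 21 − (-56950256) = 56950277. Step 2 — v_19(56950277) = 5 (factor: 56950277 = (19^5 · 23); the sign does not affect v_p). Step 3 — |x − y|_19 = 19^{-5} = 1/2476099.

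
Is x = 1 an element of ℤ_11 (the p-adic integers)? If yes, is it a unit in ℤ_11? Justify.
x ∈ ℤ_11^× (unit); v_11(x) = 0

ℤ_11 = {x ∈ ℚ_11 : v_11(x) ≥ 0} and ℤ_11^× = {x ∈ ℤ_11 : v_11(x) = 0}. Here v_11(1) = v_11(num) − v_11(den) = 0; compare against these criteria.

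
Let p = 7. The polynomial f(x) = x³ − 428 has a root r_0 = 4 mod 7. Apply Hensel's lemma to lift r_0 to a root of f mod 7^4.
r_3 = 2188 (mod 2401)

Hensel: r_{i+1} = r_i − f(r_i)/f′(r_i) mod 7^{i+2}, where f′(x) = 3x². Iterate:
  r_0 = 4 (mod 7)
  r_1 = 32 (mod 49)
  r_2 = 130 (mod 343)
  r_3 = 2188 (mod 2401)
Final: r = 2188 with f(r) ≡ 0 mod 7^4.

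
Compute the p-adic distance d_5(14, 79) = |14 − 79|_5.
d_5(14, 79) = 1/5

Step 1 — x − y = 14 − 79 = -65. Step 2 — v_5(-65) = 1 (factor: -65 = −(5^1 · 13); the sign does not affect v_p). Step 3 — |x − y|_5 = 5^{-1} = 1/5.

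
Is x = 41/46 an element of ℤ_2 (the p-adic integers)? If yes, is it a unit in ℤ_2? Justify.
x ∉ ℤ_2 (v_2(x) = -1 < 0)

ℤ_2 = {x ∈ ℚ_2 : v_2(x) ≥ 0} and ℤ_2^× = {x ∈ ℤ_2 : v_2(x) = 0}. Here v_2(41/46) = v_2(num) − v_2(den) = -1; compare against these criteria.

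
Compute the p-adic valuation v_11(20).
v_11(20) = 0

v_11(n) is the largest exponent k such that 11^k divides n. Factor out: 20 = 11^0 · 20. (Sign doesn't affect v_p.) So v_11(20) = 0.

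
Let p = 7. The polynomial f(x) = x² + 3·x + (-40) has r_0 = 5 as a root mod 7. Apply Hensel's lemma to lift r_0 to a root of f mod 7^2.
r_1 = 5 (mod 49)

Hensel: r_{i+1} = r_i − f(r_i)·(f′(r_i))^{-1} mod 7^{i+2}, f′(x) = 2x + 3. Iterate:
  r_0 = 5 (mod 7)
  r_1 = 5 (mod 49)
Final: r = 5 satisfies f(r) ≡ 0 mod 7^2.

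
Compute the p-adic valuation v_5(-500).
v_5(-500) = 3

v_5(n) is the largest exponent k such that 5^k divides n. Factor out: -500 = -5^3 · 4. (Sign doesn't affect v_p.) So v_5(-500) = 3.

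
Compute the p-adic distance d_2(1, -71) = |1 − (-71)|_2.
d_2(1, -71) = 1/8

Step 1 — x − y = 1 − (-71) = 72. Step 2 — v_2(72) = 3 (factor: 72 = (2^3 · 9); the sign does not affect v_p). Step 3 — |x − y|_2 = 2^{-3} = 1/8.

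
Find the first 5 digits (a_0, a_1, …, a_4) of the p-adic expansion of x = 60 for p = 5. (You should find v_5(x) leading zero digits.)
(a_0, …, a_4) = (0, 2, 2, 0, 0)

v_5(60) = 1, so a_0 = ... = a_0 = 0. Factor out: x = 5^1 · u with u = 12 a unit in ℤ_5. Expand u iteratively via a_{v+i} = u_i mod 5, u_{i+1} = (u_i − a_{v+i})/5:
  u_0 = 12;  a_1 = 2;  u_1 = (u_0 − 2)/5 = 2
  u_1 = 2;  a_2 = 2;  u_2 = (u_1 − 2)/5 = 0
  u_2 = 0;  a_3 = 0;  u_3 = (u_2 − 0)/5 = 0
  u_3 = 0;  a_4 = 0;  u_4 = (u_3 − 0)/5 = 0
Digits: (0, 2, 2, 0, 0).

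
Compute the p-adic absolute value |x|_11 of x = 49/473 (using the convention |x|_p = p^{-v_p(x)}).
|49/473|_11 = 11

Step 1 — compute v_11(x) by factoring powers of 11 out of the numerator and denominator: v_11(49/473) = -1. Step 2 — apply |x|_p = p^{-v_p(x)} = 11^{1} = 11.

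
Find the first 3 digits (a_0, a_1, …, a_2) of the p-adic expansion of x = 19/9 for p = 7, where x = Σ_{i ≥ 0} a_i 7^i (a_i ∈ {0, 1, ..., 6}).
(a_0, …, a_2) = (6, 1, 6)

v_7(19/9) = 0 (numerator and denominator both coprime to 7), so x ∈ ℤ_7^×. Compute digits iteratively via a_i = x_i mod 7, x_{i+1} = (x_i − a_i)/7, with x_0 = x:
  x_0 = 19/9;  a_0 = 6;  x_1 = (x_0 − 6)/7 = -5/9
  x_1 = -5/9;  a_1 = 1;  x_2 = (x_1 − 1)/7 = -2/9
  x_2 = -2/9;  a_2 = 6;  x_3 = (x_2 − 6)/7 = -8/9
Digits: (6, 1, 6).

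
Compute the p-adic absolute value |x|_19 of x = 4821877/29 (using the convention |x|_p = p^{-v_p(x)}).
|4821877/29|_19 = 1/130321

Step 1 — compute v_19(x) by factoring powers of 19 out of the numerator and denominator: v_19(4821877/29) = 4. Step 2 — apply |x|_p = p^{-v_p(x)} = 19^{-4} = 1/130321.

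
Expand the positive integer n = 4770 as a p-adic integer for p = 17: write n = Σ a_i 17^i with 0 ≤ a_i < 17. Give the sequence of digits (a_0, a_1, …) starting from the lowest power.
(a_0, a_1, …) = (10, 8, 16)

Repeated division by 17 gives the digits low-to-high: 4770 = 10 + 8·17^1 + 16·17^2. Digit sequence: (10, 8, 16).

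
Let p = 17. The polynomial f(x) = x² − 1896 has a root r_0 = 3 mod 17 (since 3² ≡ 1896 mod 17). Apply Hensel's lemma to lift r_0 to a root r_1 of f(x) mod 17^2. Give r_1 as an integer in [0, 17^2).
r_1 = 173 (mod 289)

Hensel's recurrence: r_{i+1} = r_i − f(r_i)·(f′(r_i))^{-1} mod 17^{i+2}, with f′(x) = 2x. Iterate:
  r_0 = 3 (mod 17)
  r_1 = 173 (mod 289)
Final: r_1 = 173, and one checks f(r_1) ≡ 0 mod 17^2.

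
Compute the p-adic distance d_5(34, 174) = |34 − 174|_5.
d_5(34, 174) = 1/5

Step 1 — x − y = 34 − 174 = -140. Step 2 — v_5(-140) = 1 (factor: -140 = −(5^1 · 28); the sign does not affect v_p). Step 3 — |x − y|_5 = 5^{-1} = 1/5.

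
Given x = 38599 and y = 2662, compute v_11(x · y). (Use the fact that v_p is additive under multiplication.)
v_11(102750538) = 6

v_p(x) = 3 (factor: 38599 = 11^3 · 29); v_p(y) = 3 (factor: 2662 = 11^3 · 2). Additivity: v_p(xy) = v_p(x) + v_p(y) = 3 + 3 = 6. (Direct check: xy = 102750538 = 11^6 · (58).)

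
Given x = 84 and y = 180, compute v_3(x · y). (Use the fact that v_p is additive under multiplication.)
v_3(15120) = 3

v_p(x) = 1 (factor: 84 = 3^1 · 28); v_p(y) = 2 (factor: 180 = 3^2 · 20). Additivity: v_p(xy) = v_p(x) + v_p(y) = 1 + 2 = 3. (Direct check: xy = 15120 = 3^3 · (560).)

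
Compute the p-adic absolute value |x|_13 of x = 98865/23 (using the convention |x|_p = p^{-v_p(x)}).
|98865/23|_13 = 1/2197

Step 1 — compute v_13(x) by factoring powers of 13 out of the numerator and denominator: v_13(98865/23) = 3. Step 2 — apply |x|_p = p^{-v_p(x)} = 13^{-3} = 1/2197.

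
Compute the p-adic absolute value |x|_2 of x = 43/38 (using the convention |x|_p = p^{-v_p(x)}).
|43/38|_2 = 2

Step 1 — compute v_2(x) by factoring powers of 2 out of the numerator and denominator: v_2(43/38) = -1. Step 2 — apply |x|_p = p^{-v_p(x)} = 2^{1} = 2.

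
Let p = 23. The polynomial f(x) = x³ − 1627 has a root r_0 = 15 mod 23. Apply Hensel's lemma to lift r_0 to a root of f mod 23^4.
r_3 = 151355 (mod 279841)

Hensel: r_{i+1} = r_i − f(r_i)/f′(r_i) mod 23^{i+2}, where f′(x) = 3x². Iterate:
  r_0 = 15 (mod 23)
  r_1 = 61 (mod 529)
  r_2 = 5351 (mod 12167)
  r_3 = 151355 (mod 279841)
Final: r = 151355 with f(r) ≡ 0 mod 23^4.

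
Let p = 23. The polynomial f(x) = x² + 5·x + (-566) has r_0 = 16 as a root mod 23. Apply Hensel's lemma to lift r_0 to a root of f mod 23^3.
r_2 = 2753 (mod 12167)

Hensel: r_{i+1} = r_i − f(r_i)·(f′(r_i))^{-1} mod 23^{i+2}, f′(x) = 2x + 5. Iterate:
  r_0 = 16 (mod 23)
  r_1 = 108 (mod 529)
  r_2 = 2753 (mod 12167)
Final: r = 2753 satisfies f(r) ≡ 0 mod 23^3.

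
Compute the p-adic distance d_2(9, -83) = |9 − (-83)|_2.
d_2(9, -83) = 1/4

Step 1 — x − y = 9 − (-83) = 92. Step 2 — v_2(92) = 2 (factor: 92 = (2^2 · 23); the sign does not affect v_p). Step 3 — |x − y|_2 = 2^{-2} = 1/4.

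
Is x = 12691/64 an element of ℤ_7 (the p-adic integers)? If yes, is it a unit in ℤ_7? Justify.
x ∈ ℤ_7 but not a unit; v_7(x) = 3 > 0

ℤ_7 = {x ∈ ℚ_7 : v_7(x) ≥ 0} and ℤ_7^× = {x ∈ ℤ_7 : v_7(x) = 0}. Here v_7(12691/64) = v_7(num) − v_7(den) = 3; compare against these criteria.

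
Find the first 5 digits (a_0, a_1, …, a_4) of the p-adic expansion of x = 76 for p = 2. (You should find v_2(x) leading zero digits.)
(a_0, …, a_4) = (0, 0, 1, 1, 0)

v_2(76) = 2, so a_0 = ... = a_1 = 0. Factor out: x = 2^2 · u with u = 19 a unit in ℤ_2. Expand u iteratively via a_{v+i} = u_i mod 2, u_{i+1} = (u_i − a_{v+i})/2:
  u_0 = 19;  a_2 = 1;  u_1 = (u_0 − 1)/2 = 9
  u_1 = 9;  a_3 = 1;  u_2 = (u_1 − 1)/2 = 4
  u_2 = 4;  a_4 = 0;  u_3 = (u_2 − 0)/2 = 2
Digits: (0, 0, 1, 1, 0).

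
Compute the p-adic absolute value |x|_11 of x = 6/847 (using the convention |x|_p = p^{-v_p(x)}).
|6/847|_11 = 121

Step 1 — compute v_11(x) by factoring powers of 11 out of the numerator and denominator: v_11(6/847) = -2. Step 2 — apply |x|_p = p^{-v_p(x)} = 11^{2} = 121.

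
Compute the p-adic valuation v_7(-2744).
v_7(-2744) = 3

v_7(n) is the largest exponent k such that 7^k divides n. Factor out: -2744 = -7^3 · 8. (Sign doesn't affect v_p.) So v_7(-2744) = 3.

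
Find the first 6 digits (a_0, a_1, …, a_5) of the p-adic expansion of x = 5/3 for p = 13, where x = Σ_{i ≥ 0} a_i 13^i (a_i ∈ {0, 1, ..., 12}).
(a_0, …, a_5) = (6, 4, 4, 4, 4, 4)

v_13(5/3) = 0 (numerator and denominator both coprime to 13), so x ∈ ℤ_13^×. Compute digits iteratively via a_i = x_i mod 13, x_{i+1} = (x_i − a_i)/13, with x_0 = x:
  x_0 = 5/3;  a_0 = 6;  x_1 = (x_0 − 6)/13 = -1/3
  x_1 = -1/3;  a_1 = 4;  x_2 = (x_1 − 4)/13 = -1/3
  x_2 = -1/3;  a_2 = 4;  x_3 = (x_2 − 4)/13 = -1/3
  x_3 = -1/3;  a_3 = 4;  x_4 = (x_3 − 4)/13 = -1/3
  x_4 = -1/3;  a_4 = 4;  x_5 = (x_4 − 4)/13 = -1/3
  x_5 = -1/3;  a_5 = 4;  x_6 = (x_5 − 4)/13 = -1/3
Digits: (6, 4, 4, 4, 4, 4).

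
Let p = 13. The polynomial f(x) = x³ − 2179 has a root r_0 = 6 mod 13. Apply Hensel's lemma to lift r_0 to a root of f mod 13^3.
r_2 = 1722 (mod 2197)

Hensel: r_{i+1} = r_i − f(r_i)/f′(r_i) mod 13^{i+2}, where f′(x) = 3x². Iterate:
  r_0 = 6 (mod 13)
  r_1 = 32 (mod 169)
  r_2 = 1722 (mod 2197)
Final: r = 1722 with f(r) ≡ 0 mod 13^3.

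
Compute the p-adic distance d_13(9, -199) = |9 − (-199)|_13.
d_13(9, -199) = 1/13

Step 1 — x − y = 9 − (-199) = 208. Step 2 — v_13(208) = 1 (factor: 208 = (13^1 · 16); the sign does not affect v_p). Step 3 — |x − y|_13 = 13^{-1} = 1/13.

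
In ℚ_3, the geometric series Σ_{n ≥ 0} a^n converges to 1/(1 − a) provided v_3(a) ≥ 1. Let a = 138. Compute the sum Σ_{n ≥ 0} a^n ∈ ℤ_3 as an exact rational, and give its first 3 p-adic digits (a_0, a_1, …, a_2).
Σ a^n = 1/(1 − a) = -1/137;  first 3 digits = (1, 1, 1)

v_3(a) = 1 ≥ 1, so the series converges in ℤ_3 to 1/(1 − a) = 1/(1 − 138) = -1/137. Expand this rational in ℤ_3: compute digits iteratively via d_i = x_i mod 3, x_{i+1} = (x_i − d_i)/3. The first 3 digits are (1, 1, 1).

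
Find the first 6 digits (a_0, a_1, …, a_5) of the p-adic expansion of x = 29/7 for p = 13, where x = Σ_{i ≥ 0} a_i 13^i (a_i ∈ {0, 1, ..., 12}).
(a_0, …, a_5) = (6, 11, 1, 11, 1, 11)

v_13(29/7) = 0 (numerator and denominator both coprime to 13), so x ∈ ℤ_13^×. Compute digits iteratively via a_i = x_i mod 13, x_{i+1} = (x_i − a_i)/13, with x_0 = x:
  x_0 = 29/7;  a_0 = 6;  x_1 = (x_0 − 6)/13 = -1/7
  x_1 = -1/7;  a_1 = 11;  x_2 = (x_1 − 11)/13 = -6/7
  x_2 = -6/7;  a_2 = 1;  x_3 = (x_2 − 1)/13 = -1/7
  x_3 = -1/7;  a_3 = 11;  x_4 = (x_3 − 11)/13 = -6/7
  x_4 = -6/7;  a_4 = 1;  x_5 = (x_4 − 1)/13 = -1/7
  x_5 = -1/7;  a_5 = 11;  x_6 = (x_5 − 11)/13 = -6/7
Digits: (6, 11, 1, 11, 1, 11).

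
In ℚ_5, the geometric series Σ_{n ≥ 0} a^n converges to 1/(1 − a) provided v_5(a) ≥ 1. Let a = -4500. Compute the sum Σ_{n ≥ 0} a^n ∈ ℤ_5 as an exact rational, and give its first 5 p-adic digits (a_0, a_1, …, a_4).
Σ a^n = 1/(1 − a) = 1/4501;  first 5 digits = (1, 0, 0, 4, 2)

v_5(a) = 3 ≥ 1, so the series converges in ℤ_5 to 1/(1 − a) = 1/(1 − (-4500)) = 1/4501. Expand this rational in ℤ_5: compute digits iteratively via d_i = x_i mod 5, x_{i+1} = (x_i − d_i)/5. The first 5 digits are (1, 0, 0, 4, 2).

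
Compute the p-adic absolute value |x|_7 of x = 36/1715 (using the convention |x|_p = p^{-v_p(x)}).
|36/1715|_7 = 343

Step 1 — compute v_7(x) by factoring powers of 7 out of the numerator and denominator: v_7(36/1715) = -3. Step 2 — apply |x|_p = p^{-v_p(x)} = 7^{3} = 343.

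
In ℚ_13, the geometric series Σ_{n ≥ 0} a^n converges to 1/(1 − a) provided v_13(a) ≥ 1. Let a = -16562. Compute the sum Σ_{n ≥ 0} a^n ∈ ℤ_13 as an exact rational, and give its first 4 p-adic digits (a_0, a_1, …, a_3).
Σ a^n = 1/(1 − a) = 1/16563;  first 4 digits = (1, 0, 6, 5)

v_13(a) = 2 ≥ 1, so the series converges in ℤ_13 to 1/(1 − a) = 1/(1 − (-16562)) = 1/16563. Expand this rational in ℤ_13: compute digits iteratively via d_i = x_i mod 13, x_{i+1} = (x_i − d_i)/13. The first 4 digits are (1, 0, 6, 5).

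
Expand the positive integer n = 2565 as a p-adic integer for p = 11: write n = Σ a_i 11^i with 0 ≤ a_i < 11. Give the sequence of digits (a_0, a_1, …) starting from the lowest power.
(a_0, a_1, …) = (2, 2, 10, 1)

Repeated division by 11 gives the digits low-to-high: 2565 = 2 + 2·11^1 + 10·11^2 + 1·11^3. Digit sequence: (2, 2, 10, 1).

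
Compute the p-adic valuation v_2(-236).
v_2(-236) = 2

v_2(n) is the largest exponent k such that 2^k divides n. Factor out: -236 = -2^2 · 59. (Sign doesn't affect v_p.) So v_2(-236) = 2.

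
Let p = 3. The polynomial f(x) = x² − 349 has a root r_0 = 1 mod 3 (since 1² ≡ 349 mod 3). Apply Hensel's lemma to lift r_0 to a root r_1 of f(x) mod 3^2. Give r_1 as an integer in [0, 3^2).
r_1 = 4 (mod 9)

Hensel's recurrence: r_{i+1} = r_i − f(r_i)·(f′(r_i))^{-1} mod 3^{i+2}, with f′(x) = 2x. Iterate:
  r_0 = 1 (mod 3)
  r_1 = 4 (mod 9)
Final: r_1 = 4, and one checks f(r_1) ≡ 0 mod 3^2.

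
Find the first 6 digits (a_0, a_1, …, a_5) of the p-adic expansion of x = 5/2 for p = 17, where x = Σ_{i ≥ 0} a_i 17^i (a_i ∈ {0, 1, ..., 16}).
(a_0, …, a_5) = (11, 8, 8, 8, 8, 8)

v_17(5/2) = 0 (numerator and denominator both coprime to 17), so x ∈ ℤ_17^×. Compute digits iteratively via a_i = x_i mod 17, x_{i+1} = (x_i − a_i)/17, with x_0 = x:
  x_0 = 5/2;  a_0 = 11;  x_1 = (x_0 − 11)/17 = -1/2
  x_1 = -1/2;  a_1 = 8;  x_2 = (x_1 − 8)/17 = -1/2
  x_2 = -1/2;  a_2 = 8;  x_3 = (x_2 − 8)/17 = -1/2
  x_3 = -1/2;  a_3 = 8;  x_4 = (x_3 − 8)/17 = -1/2
  x_4 = -1/2;  a_4 = 8;  x_5 = (x_4 − 8)/17 = -1/2
  x_5 = -1/2;  a_5 = 8;  x_6 = (x_5 − 8)/17 = -1/2
Digits: (11, 8, 8, 8, 8, 8).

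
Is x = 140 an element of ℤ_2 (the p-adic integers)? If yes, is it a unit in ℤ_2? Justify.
x ∈ ℤ_2 but not a unit; v_2(x) = 2 > 0

ℤ_2 = {x ∈ ℚ_2 : v_2(x) ≥ 0} and ℤ_2^× = {x ∈ ℤ_2 : v_2(x) = 0}. Here v_2(140) = v_2(num) − v_2(den) = 2; compare against these criteria.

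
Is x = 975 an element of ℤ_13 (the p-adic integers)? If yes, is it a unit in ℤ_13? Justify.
x ∈ ℤ_13 but not a unit; v_13(x) = 1 > 0

ℤ_13 = {x ∈ ℚ_13 : v_13(x) ≥ 0} and ℤ_13^× = {x ∈ ℤ_13 : v_13(x) = 0}. Here v_13(975) = v_13(num) − v_13(den) = 1; compare against these criteria.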